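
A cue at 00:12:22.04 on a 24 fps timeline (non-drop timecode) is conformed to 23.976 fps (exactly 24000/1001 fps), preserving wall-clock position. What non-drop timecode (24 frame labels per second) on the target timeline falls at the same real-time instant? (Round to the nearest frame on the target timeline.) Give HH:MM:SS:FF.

Source frame index: (0×3600 + 12×60 + 22) × 24 + 4 = 17812.
Real time: 17812 / (24) = 4453/6 s.
Target frame: (4453/6) × (24000/1001) = 17812000/1001 ≈ 17794.206 → 17794.
At 24 labels/s: frame 17794 → 00:12:21:10.

00:12:21:10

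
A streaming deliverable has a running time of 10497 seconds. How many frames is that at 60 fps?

629820 frames

Frames = 10497 × 60 = 629820.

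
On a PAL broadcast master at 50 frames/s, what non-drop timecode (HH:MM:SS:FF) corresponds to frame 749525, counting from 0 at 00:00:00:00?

749525 ÷ 50 = 14990 full seconds, remainder 25 frames.
14990 s = 4 h 9 min 50 s.
Timecode: 04:09:50:25.

04:09:50:25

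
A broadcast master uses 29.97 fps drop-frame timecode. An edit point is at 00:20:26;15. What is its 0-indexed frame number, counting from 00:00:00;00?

36759

Complete 10-minute blocks: 2, each 17982 frames → 35964.
Remaining 0 whole minutes in the current block: 0 frames.
Within the current minute: 26 × 30 + 15 = 795. Total = 35964 + 0 + 795 = 36759.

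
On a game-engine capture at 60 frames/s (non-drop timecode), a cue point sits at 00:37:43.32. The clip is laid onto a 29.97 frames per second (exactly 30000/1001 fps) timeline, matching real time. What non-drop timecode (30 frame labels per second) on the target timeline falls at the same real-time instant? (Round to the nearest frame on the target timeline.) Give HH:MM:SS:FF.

Source frame index: (0×3600 + 37×60 + 43) × 60 + 32 = 135812.
Real time: 135812 / (60) = 33953/15 s.
Target frame: (33953/15) × (30000/1001) = 67906000/1001 ≈ 67838.162 → 67838.
At 30 labels/s: frame 67838 → 00:37:41:08.

00:37:41:08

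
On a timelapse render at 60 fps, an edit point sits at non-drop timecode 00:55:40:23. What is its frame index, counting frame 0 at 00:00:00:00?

frame 200423

Total seconds to the label: (0 × 3600 + 55 × 60 + 40) = 3340.
Frame index = 3340 × 60 + 23 = 200423.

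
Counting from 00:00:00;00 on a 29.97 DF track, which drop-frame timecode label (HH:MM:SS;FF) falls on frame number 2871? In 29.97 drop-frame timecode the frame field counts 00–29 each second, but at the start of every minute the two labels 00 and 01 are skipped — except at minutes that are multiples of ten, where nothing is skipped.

Ten DF minutes hold 17982 frames, so frame 2871 lies in block 0 (frames 0–17981) with 2871 frames into that block.
The block's first minute is 1800 frames and the rest 1798 each; 2871 frames reaches minute 1, so 0 × 18 + 1 × 2 = 2 labels have been skipped so far.
Adding those back, label number 2871 + 2 = 2873 at 30 labels/s is 95 s + 23 f = 0 h 1 min 35 s frame 23, i.e. 00:01:35;23.

00:01:35;23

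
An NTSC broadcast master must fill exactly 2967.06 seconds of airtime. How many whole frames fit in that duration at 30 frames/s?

89011 frames

Frames = 2967.06 × 30 = 445059/5 ≈ 89011.8000.
Complete frames: 89011.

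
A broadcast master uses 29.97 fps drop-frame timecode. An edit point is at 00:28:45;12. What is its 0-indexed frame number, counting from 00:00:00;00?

As if non-drop at 30 labels/s: (0 × 3600 + 28 × 60 + 45) × 30 + 12 = 51762.
Minute boundaries passed: 28; those not divisible by 10: 28 − 2 = 26; dropped labels = 2 × 26 = 52.
Actual frame index = 51762 − 52 = 51710.

51710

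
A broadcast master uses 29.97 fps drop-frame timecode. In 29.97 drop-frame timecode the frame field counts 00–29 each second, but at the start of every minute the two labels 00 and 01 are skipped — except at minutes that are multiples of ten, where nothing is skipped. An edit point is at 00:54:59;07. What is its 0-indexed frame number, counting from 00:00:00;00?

Complete 10-minute blocks: 5, each 17982 frames → 89910.
Remaining 4 whole minutes in the current block: 1800 + 3 × 1798 = 7194 frames.
Within the current minute: 59 × 30 + 7 − 2 = 1775 (labels ;00/;01 skipped at this minute). Total = 89910 + 7194 + 1775 = 98879.

98879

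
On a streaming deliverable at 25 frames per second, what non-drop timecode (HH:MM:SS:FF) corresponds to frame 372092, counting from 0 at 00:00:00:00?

372092 ÷ 25 = 14883 full seconds, remainder 17 frames.
14883 s = 4 h 8 min 3 s.
Timecode: 04:08:03:17.

04:08:03:17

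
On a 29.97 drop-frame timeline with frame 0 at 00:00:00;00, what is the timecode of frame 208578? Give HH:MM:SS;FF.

Ten DF minutes hold 17982 frames, so frame 208578 lies in block 11 (frames 197802–215783) with 10776 frames into that block.
The block's first minute is 1800 frames and the rest 1798 each; 10776 frames reaches minute 5, so 11 × 18 + 5 × 2 = 208 labels have been skipped so far.
Adding those back, label number 208578 + 208 = 208786 at 30 labels/s is 6959 s + 16 f = 1 h 55 min 59 s frame 16, i.e. 01:55:59;16.

01:55:59;16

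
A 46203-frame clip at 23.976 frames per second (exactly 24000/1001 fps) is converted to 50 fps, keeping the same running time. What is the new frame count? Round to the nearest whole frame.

96353 frames

Frames at target rate = 46203 × (50) / (24000/1001) = 15416401/160 ≈ 96352.506.
Nearest whole frame: 96353.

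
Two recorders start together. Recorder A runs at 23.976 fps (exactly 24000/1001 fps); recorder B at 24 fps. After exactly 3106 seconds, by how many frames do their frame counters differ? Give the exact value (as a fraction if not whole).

A emits 24000/1001 × 3106 = 74544000/1001 frames; B emits 24 × 3106 = 74544.
Difference = 74544/1001 frames (≈ 74.4695); B is ahead of A.

74544/1001 frames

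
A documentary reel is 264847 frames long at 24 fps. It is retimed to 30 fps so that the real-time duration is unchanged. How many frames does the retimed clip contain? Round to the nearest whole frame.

331059 frames

Frames at target rate = 264847 × (30) / (24) = 1324235/4 ≈ 331058.750.
Nearest whole frame: 331059.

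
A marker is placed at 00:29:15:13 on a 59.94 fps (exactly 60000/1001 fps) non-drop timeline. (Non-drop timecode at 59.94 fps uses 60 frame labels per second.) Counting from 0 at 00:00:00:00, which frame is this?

frame 105313

Total seconds to the label: (0 × 3600 + 29 × 60 + 15) = 1755.
Frame index = 1755 × 60 + 13 = 105313.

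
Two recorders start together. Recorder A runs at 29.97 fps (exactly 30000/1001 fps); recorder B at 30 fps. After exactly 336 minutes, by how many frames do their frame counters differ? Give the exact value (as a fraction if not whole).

86400/143 frames

336 min = 20160 s.
A emits 30000/1001 × 20160 = 86400000/143 frames; B emits 30 × 20160 = 604800.
Difference = 86400/143 frames (≈ 604.1958); B is ahead of A.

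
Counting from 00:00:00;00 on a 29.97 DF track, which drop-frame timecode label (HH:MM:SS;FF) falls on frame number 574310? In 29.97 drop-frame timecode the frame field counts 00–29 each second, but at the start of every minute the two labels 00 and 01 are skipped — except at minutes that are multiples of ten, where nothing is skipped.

05:19:22;26

Each 10-minute DF block holds 10 × 60 × 30 − 9 × 2 = 17982 frames. 574310 ÷ 17982 → 31 full blocks, remainder 16868.
Within the partial block the first minute is 1800 frames and each further minute 1798, so 9 further minute boundaries passed. Total skipped labels = 18 × 31 + 2 × 9 = 576.
Non-drop label index = 574310 + 576 = 574886; at 30 labels/s that is 05:19:22:26, i.e. DF 05:19:22;26.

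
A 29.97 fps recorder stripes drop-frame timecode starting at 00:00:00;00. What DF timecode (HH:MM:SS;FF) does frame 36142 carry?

00:20:05;28

Ten DF minutes hold 17982 frames, so frame 36142 lies in block 2 (frames 35964–53945) with 178 frames into that block.
The block's first minute is 1800 frames and the rest 1798 each; 178 frames reaches minute 0, so 2 × 18 + 0 × 2 = 36 labels have been skipped so far.
Adding those back, label number 36142 + 36 = 36178 at 30 labels/s is 1205 s + 28 f = 0 h 20 min 5 s frame 28, i.e. 00:20:05;28.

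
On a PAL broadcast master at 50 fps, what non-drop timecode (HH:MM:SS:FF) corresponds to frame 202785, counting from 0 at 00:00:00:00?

202785 ÷ 50 = 4055 full seconds, remainder 35 frames.
4055 s = 1 h 7 min 35 s.
Timecode: 01:07:35:35.

01:07:35:35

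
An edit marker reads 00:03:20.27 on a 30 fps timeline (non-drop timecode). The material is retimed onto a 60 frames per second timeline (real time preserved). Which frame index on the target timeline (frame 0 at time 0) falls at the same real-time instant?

Source frame index: (0×3600 + 3×60 + 20) × 30 + 27 = 6027.
Real time: 6027 / (30) = 2009/10 s.
Target frame: (2009/10) × (60) = 12054.

frame 12054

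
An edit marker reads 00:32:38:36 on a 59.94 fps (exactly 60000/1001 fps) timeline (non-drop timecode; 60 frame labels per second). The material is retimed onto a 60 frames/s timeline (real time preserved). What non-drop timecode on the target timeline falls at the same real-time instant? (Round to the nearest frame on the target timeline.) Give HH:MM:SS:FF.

Source frame index: (0×3600 + 32×60 + 38) × 60 + 36 = 117516.
Real time: 117516 / (60000/1001) = 9802793/5000 s.
Target frame: (9802793/5000) × (60) = 29408379/250 ≈ 117633.516 → 117634.
At 60 labels/s: frame 117634 → 00:32:40:34.

00:32:40:34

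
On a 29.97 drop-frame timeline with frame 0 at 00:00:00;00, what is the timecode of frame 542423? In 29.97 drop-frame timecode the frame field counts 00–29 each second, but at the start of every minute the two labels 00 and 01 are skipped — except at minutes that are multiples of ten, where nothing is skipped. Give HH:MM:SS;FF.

Ten DF minutes hold 17982 frames, so frame 542423 lies in block 30 (frames 539460–557441) with 2963 frames into that block.
The block's first minute is 1800 frames and the rest 1798 each; 2963 frames reaches minute 1, so 30 × 18 + 1 × 2 = 542 labels have been skipped so far.
Adding those back, label number 542423 + 542 = 542965 at 30 labels/s is 18098 s + 25 f = 5 h 1 min 38 s frame 25, i.e. 05:01:38;25.

05:01:38;25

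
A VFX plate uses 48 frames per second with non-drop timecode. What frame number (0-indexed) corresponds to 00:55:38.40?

Total seconds to the label: (0 × 3600 + 55 × 60 + 38) = 3338.
Frame index = 3338 × 48 + 40 = 160264.

frame 160264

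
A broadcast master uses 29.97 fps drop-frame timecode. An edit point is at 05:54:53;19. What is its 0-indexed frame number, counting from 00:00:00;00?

As if non-drop at 30 labels/s: (5 × 3600 + 54 × 60 + 53) × 30 + 19 = 638809.
Minute boundaries passed: 354; those not divisible by 10: 354 − 35 = 319; dropped labels = 2 × 319 = 638.
Actual frame index = 638809 − 638 = 638171.

638171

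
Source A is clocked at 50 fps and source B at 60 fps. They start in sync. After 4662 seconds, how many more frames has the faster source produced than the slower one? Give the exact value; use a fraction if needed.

46620 frames

A emits 50 × 4662 = 233100 frames; B emits 60 × 4662 = 279720.
Difference = 46620 frames; B is ahead of A.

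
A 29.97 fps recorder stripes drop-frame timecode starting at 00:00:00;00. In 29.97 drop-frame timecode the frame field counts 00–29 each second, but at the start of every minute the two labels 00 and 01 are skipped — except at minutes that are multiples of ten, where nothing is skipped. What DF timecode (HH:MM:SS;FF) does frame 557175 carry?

Ten DF minutes hold 17982 frames, so frame 557175 lies in block 30 (frames 539460–557441) with 17715 frames into that block.
The block's first minute is 1800 frames and the rest 1798 each; 17715 frames reaches minute 9, so 30 × 18 + 9 × 2 = 558 labels have been skipped so far.
Adding those back, label number 557175 + 558 = 557733 at 30 labels/s is 18591 s + 3 f = 5 h 9 min 51 s frame 3, i.e. 05:09:51;03.

05:09:51;03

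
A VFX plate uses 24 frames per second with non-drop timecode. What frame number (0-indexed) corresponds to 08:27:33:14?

Total seconds to the label: (8 × 3600 + 27 × 60 + 33) = 30453.
Frame index = 30453 × 24 + 14 = 730886.

730886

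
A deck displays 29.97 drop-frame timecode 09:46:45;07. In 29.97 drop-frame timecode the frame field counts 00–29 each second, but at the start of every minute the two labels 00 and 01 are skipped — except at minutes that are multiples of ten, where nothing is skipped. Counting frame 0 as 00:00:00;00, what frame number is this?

Complete 10-minute blocks: 58, each 17982 frames → 1042956.
Remaining 6 whole minutes in the current block: 1800 + 5 × 1798 = 10790 frames.
Within the current minute: 45 × 30 + 7 − 2 = 1355 (labels ;00/;01 skipped at this minute). Total = 1042956 + 10790 + 1355 = 1055101.

1055101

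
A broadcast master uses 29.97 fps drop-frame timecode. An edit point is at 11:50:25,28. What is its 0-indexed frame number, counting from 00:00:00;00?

As if non-drop at 30 labels/s: (11 × 3600 + 50 × 60 + 25) × 30 + 28 = 1278778.
Minute boundaries passed: 710; those not divisible by 10: 710 − 71 = 639; dropped labels = 2 × 639 = 1278.
Actual frame index = 1278778 − 1278 = 1277500.

1277500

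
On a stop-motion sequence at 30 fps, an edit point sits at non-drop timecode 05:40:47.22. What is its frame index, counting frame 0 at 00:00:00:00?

frame 613432

Total seconds to the label: (5 × 3600 + 40 × 60 + 47) = 20447.
Frame index = 20447 × 30 + 22 = 613432.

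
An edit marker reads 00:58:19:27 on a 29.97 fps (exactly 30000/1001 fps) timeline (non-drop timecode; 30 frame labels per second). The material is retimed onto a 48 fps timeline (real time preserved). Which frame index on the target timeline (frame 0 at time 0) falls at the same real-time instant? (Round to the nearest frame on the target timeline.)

Source frame index: (0×3600 + 58×60 + 19) × 30 + 27 = 104997.
Real time: 104997 / (30000/1001) = 35033999/10000 s.
Target frame: (35033999/10000) × (48) = 105101997/625 ≈ 168163.195 → 168163.

frame 168163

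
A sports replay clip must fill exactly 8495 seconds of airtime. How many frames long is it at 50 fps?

424750 frames

Frames = 8495 × 50 = 424750.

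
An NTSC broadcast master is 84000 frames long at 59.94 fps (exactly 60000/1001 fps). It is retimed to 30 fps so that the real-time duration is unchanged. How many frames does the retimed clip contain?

42042 frames

Target frames = source frames × (target rate / source rate) = 84000 × (30)/(60000/1001) = 84000 × 1001/2000 = 42042.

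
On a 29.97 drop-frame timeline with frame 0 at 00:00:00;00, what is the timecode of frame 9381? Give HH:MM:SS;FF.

00:05:13;01

Ten DF minutes hold 17982 frames, so frame 9381 lies in block 0 (frames 0–17981) with 9381 frames into that block.
The block's first minute is 1800 frames and the rest 1798 each; 9381 frames reaches minute 5, so 0 × 18 + 5 × 2 = 10 labels have been skipped so far.
Adding those back, label number 9381 + 10 = 9391 at 30 labels/s is 313 s + 1 f = 0 h 5 min 13 s frame 1, i.e. 00:05:13;01.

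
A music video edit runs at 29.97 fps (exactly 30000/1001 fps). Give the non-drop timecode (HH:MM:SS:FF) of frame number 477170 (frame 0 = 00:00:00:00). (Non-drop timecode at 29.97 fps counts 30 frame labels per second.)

04:25:05:20

477170 ÷ 30 = 15905 full seconds, remainder 20 frames.
15905 s = 4 h 25 min 5 s.
Timecode: 04:25:05:20.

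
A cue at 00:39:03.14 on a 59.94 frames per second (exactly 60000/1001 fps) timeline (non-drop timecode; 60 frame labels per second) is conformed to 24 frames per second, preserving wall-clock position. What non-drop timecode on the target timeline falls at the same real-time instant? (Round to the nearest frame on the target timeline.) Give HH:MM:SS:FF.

00:39:05:14

Source frame index: (0×3600 + 39×60 + 3) × 60 + 14 = 140594.
Real time: 140594 / (60000/1001) = 70367297/30000 s.
Target frame: (70367297/30000) × (24) = 70367297/1250 ≈ 56293.838 → 56294.
At 24 labels/s: frame 56294 → 00:39:05:14.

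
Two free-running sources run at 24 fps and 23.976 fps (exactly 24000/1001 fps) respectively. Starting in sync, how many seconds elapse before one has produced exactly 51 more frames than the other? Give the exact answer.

The gap grows by |24000/1001 − 24| = 24/1001 frames per second.
Time for a 51-frame gap: 51 ÷ (24/1001) = 2127.125 s.

2127.125 seconds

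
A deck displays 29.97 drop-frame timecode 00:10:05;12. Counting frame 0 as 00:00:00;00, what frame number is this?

18144

As if non-drop at 30 labels/s: (0 × 3600 + 10 × 60 + 5) × 30 + 12 = 18162.
Minute boundaries passed: 10; those not divisible by 10: 10 − 1 = 9; dropped labels = 2 × 9 = 18.
Actual frame index = 18162 − 18 = 18144.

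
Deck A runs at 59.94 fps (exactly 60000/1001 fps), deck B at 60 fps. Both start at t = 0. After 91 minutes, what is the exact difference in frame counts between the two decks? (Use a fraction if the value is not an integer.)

3600/11 frames

91 min = 5460 s.
A emits 60000/1001 × 5460 = 3600000/11 frames; B emits 60 × 5460 = 327600.
Difference = 3600/11 frames (≈ 327.2727); B is ahead of A.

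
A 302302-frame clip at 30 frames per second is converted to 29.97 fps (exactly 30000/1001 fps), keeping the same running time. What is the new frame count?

302000 frames

Target frames = source frames × (target rate / source rate) = 302302 × (30000/1001)/(30) = 302302 × 1000/1001 = 302000.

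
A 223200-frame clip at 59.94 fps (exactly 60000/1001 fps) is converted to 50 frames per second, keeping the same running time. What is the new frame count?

186186 frames

Target frames = source frames × (target rate / source rate) = 223200 × (50)/(60000/1001) = 223200 × 1001/1200 = 186186.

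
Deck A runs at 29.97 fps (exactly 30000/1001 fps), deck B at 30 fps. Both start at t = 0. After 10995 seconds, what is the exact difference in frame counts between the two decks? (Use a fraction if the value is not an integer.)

A emits 30000/1001 × 10995 = 329850000/1001 frames; B emits 30 × 10995 = 329850.
Difference = 329850/1001 frames (≈ 329.5205); B is ahead of A.

329850/1001 frames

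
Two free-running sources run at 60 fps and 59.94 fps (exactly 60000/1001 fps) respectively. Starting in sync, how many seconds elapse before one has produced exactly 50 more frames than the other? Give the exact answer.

The gap grows by |60000/1001 − 60| = 60/1001 frames per second.
Time for a 50-frame gap: 50 ÷ (60/1001) = 5005/6 s.

5005/6 seconds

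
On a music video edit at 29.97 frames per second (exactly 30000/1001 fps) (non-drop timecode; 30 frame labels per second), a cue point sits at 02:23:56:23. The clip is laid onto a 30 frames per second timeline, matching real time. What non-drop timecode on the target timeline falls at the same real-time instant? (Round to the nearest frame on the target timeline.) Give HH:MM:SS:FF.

Source frame index: (2×3600 + 23×60 + 56) × 30 + 23 = 259103.
Real time: 259103 / (30000/1001) = 259362103/30000 s.
Target frame: (259362103/30000) × (30) = 259362103/1000 ≈ 259362.103 → 259362.
At 30 labels/s: frame 259362 → 02:24:05:12.

02:24:05:12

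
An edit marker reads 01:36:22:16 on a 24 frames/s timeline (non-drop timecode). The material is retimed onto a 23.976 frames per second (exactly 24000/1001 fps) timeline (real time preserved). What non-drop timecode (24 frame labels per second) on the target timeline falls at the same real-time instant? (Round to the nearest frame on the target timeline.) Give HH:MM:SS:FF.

01:36:16:21

Source frame index: (1×3600 + 36×60 + 22) × 24 + 16 = 138784.
Real time: 138784 / (24) = 17348/3 s.
Target frame: (17348/3) × (24000/1001) = 138784000/1001 ≈ 138645.355 → 138645.
At 24 labels/s: frame 138645 → 01:36:16:21.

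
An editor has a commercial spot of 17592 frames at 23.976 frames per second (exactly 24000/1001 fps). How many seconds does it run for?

733.733 seconds

Running time = 17592 / (24000/1001) = 733.733 s.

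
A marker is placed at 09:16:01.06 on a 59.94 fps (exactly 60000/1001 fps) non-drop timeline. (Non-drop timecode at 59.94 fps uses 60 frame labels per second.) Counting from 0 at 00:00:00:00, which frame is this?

Total seconds to the label: (9 × 3600 + 16 × 60 + 1) = 33361.
Frame index = 33361 × 60 + 6 = 2001666.

frame 2001666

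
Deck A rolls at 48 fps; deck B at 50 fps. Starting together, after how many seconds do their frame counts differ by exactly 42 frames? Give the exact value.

The gap grows by |50 − 48| = 2 frames per second.
Time for a 42-frame gap: 42 ÷ (2) = 21 s.

21 seconds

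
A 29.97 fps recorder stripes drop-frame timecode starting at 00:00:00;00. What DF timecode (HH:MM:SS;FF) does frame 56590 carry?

Each 10-minute DF block holds 10 × 60 × 30 − 9 × 2 = 17982 frames. 56590 ÷ 17982 → 3 full blocks, remainder 2644.
Within the partial block the first minute is 1800 frames and each further minute 1798, so 1 further minute boundary passed. Total skipped labels = 18 × 3 + 2 × 1 = 56.
Non-drop label index = 56590 + 56 = 56646; at 30 labels/s that is 00:31:28:06, i.e. DF 00:31:28;06.

00:31:28;06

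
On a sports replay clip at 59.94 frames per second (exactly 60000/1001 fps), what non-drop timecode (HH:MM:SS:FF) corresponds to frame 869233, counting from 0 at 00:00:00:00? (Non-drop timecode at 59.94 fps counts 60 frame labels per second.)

869233 ÷ 60 = 14487 full seconds, remainder 13 frames.
14487 s = 4 h 1 min 27 s.
Timecode: 04:01:27:13.

04:01:27:13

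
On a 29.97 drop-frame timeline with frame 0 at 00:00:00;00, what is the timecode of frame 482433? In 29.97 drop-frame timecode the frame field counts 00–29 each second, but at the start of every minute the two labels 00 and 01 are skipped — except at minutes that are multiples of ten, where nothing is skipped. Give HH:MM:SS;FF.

Ten DF minutes hold 17982 frames, so frame 482433 lies in block 26 (frames 467532–485513) with 14901 frames into that block.
The block's first minute is 1800 frames and the rest 1798 each; 14901 frames reaches minute 8, so 26 × 18 + 8 × 2 = 484 labels have been skipped so far.
Adding those back, label number 482433 + 484 = 482917 at 30 labels/s is 16097 s + 7 f = 4 h 28 min 17 s frame 7, i.e. 04:28:17;07.

04:28:17;07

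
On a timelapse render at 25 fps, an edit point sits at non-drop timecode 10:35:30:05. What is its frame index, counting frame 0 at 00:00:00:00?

frame 953255

Total seconds to the label: (10 × 3600 + 35 × 60 + 30) = 38130.
Frame index = 38130 × 25 + 5 = 953255.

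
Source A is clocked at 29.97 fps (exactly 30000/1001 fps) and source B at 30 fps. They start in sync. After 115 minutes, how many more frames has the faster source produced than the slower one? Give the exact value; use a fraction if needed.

115 min = 6900 s.
A emits 30000/1001 × 6900 = 207000000/1001 frames; B emits 30 × 6900 = 207000.
Difference = 207000/1001 frames (≈ 206.7932); B is ahead of A.

207000/1001 frames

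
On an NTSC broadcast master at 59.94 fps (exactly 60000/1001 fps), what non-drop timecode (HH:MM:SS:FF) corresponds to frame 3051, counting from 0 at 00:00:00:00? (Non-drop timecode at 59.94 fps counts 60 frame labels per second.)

00:00:50:51

3051 ÷ 60 = 50 full seconds, remainder 51 frames.
50 s = 0 h 0 min 50 s.
Timecode: 00:00:50:51.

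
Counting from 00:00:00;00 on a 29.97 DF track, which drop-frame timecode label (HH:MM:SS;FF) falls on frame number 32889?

00:18:17;13

Each 10-minute DF block holds 10 × 60 × 30 − 9 × 2 = 17982 frames. 32889 ÷ 17982 → 1 full block, remainder 14907.
Within the partial block the first minute is 1800 frames and each further minute 1798, so 8 further minute boundaries passed. Total skipped labels = 18 × 1 + 2 × 8 = 34.
Non-drop label index = 32889 + 34 = 32923; at 30 labels/s that is 00:18:17:13, i.e. DF 00:18:17;13.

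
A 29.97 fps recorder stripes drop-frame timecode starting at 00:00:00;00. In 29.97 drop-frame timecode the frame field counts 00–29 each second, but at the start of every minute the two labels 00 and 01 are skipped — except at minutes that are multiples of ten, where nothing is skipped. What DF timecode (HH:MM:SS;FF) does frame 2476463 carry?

Each 10-minute DF block holds 10 × 60 × 30 − 9 × 2 = 17982 frames. 2476463 ÷ 17982 → 137 full blocks, remainder 12929.
Within the partial block the first minute is 1800 frames and each further minute 1798, so 7 further minute boundaries passed. Total skipped labels = 18 × 137 + 2 × 7 = 2480.
Non-drop label index = 2476463 + 2480 = 2478943; at 30 labels/s that is 22:57:11:13, i.e. DF 22:57:11;13.

22:57:11;13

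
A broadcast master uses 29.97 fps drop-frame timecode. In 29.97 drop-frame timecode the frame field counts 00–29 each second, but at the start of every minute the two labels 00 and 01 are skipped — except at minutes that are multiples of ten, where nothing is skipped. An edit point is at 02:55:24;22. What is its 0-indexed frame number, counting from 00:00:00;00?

315426

As if non-drop at 30 labels/s: (2 × 3600 + 55 × 60 + 24) × 30 + 22 = 315742.
Minute boundaries passed: 175; those not divisible by 10: 175 − 17 = 158; dropped labels = 2 × 158 = 316.
Actual frame index = 315742 − 316 = 315426.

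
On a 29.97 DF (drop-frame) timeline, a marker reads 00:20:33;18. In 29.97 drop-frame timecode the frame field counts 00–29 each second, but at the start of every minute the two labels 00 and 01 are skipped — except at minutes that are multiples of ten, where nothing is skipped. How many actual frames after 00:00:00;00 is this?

36972

Complete 10-minute blocks: 2, each 17982 frames → 35964.
Remaining 0 whole minutes in the current block: 0 frames.
Within the current minute: 33 × 30 + 18 = 1008. Total = 35964 + 0 + 1008 = 36972.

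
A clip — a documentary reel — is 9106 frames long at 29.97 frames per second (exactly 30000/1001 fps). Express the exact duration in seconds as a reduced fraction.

Running time = 9106 ÷ (30000/1001) = 9106 × 1001/30000 = 4557553/15000 s.

4557553/15000 seconds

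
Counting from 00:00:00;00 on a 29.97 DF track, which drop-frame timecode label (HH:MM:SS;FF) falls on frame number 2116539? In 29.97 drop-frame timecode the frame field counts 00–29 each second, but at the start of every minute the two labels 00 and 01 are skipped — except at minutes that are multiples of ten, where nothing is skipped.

19:37:01;29

Each 10-minute DF block holds 10 × 60 × 30 − 9 × 2 = 17982 frames. 2116539 ÷ 17982 → 117 full blocks, remainder 12645.
Within the partial block the first minute is 1800 frames and each further minute 1798, so 7 further minute boundaries passed. Total skipped labels = 18 × 117 + 2 × 7 = 2120.
Non-drop label index = 2116539 + 2120 = 2118659; at 30 labels/s that is 19:37:01:29, i.e. DF 19:37:01;29.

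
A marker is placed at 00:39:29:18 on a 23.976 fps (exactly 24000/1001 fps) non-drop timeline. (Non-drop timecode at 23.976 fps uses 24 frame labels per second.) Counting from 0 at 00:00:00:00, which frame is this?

56874

Total seconds to the label: (0 × 3600 + 39 × 60 + 29) = 2369.
Frame index = 2369 × 24 + 18 = 56874.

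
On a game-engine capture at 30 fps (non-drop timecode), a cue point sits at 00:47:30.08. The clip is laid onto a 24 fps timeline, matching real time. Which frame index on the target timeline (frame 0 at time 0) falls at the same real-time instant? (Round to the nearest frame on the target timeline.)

Source frame index: (0×3600 + 47×60 + 30) × 30 + 8 = 85508.
Real time: 85508 / (30) = 42754/15 s.
Target frame: (42754/15) × (24) = 342032/5 ≈ 68406.400 → 68406.

frame 68406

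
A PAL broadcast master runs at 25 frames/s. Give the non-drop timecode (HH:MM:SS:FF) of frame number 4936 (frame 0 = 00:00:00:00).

00:03:17:11

4936 ÷ 25 = 197 full seconds, remainder 11 frames.
197 s = 0 h 3 min 17 s.
Timecode: 00:03:17:11.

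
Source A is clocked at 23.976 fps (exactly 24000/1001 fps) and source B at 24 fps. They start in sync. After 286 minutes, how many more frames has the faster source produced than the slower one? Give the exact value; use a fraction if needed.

286 min = 17160 s.
A emits 24000/1001 × 17160 = 2880000/7 frames; B emits 24 × 17160 = 411840.
Difference = 2880/7 frames (≈ 411.4286); B is ahead of A.

2880/7 frames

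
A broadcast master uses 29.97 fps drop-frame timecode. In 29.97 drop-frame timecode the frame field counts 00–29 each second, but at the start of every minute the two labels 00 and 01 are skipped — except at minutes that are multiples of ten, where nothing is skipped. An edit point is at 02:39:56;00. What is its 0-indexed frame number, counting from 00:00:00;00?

287592

As if non-drop at 30 labels/s: (2 × 3600 + 39 × 60 + 56) × 30 + 0 = 287880.
Minute boundaries passed: 159; those not divisible by 10: 159 − 15 = 144; dropped labels = 2 × 144 = 288.
Actual frame index = 287880 − 288 = 287592.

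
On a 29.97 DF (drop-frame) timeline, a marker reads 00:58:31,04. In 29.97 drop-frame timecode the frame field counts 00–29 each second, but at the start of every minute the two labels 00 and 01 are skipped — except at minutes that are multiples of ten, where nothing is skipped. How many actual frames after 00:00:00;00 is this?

105228

As if non-drop at 30 labels/s: (0 × 3600 + 58 × 60 + 31) × 30 + 4 = 105334.
Minute boundaries passed: 58; those not divisible by 10: 58 − 5 = 53; dropped labels = 2 × 53 = 106.
Actual frame index = 105334 − 106 = 105228.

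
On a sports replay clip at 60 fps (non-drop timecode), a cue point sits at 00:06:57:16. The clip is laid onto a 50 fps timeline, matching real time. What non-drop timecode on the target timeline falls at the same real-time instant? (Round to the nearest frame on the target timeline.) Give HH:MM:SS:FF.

Source frame index: (0×3600 + 6×60 + 57) × 60 + 16 = 25036.
Real time: 25036 / (60) = 6259/15 s.
Target frame: (6259/15) × (50) = 62590/3 ≈ 20863.333 → 20863.
At 50 labels/s: frame 20863 → 00:06:57:13.

00:06:57:13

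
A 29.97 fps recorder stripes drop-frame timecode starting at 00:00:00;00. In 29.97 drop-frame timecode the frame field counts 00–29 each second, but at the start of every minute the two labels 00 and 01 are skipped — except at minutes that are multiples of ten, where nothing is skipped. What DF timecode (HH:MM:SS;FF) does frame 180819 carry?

01:40:33;09

Ten DF minutes hold 17982 frames, so frame 180819 lies in block 10 (frames 179820–197801) with 999 frames into that block.
The block's first minute is 1800 frames and the rest 1798 each; 999 frames reaches minute 0, so 10 × 18 + 0 × 2 = 180 labels have been skipped so far.
Adding those back, label number 180819 + 180 = 180999 at 30 labels/s is 6033 s + 9 f = 1 h 40 min 33 s frame 9, i.e. 01:40:33;09.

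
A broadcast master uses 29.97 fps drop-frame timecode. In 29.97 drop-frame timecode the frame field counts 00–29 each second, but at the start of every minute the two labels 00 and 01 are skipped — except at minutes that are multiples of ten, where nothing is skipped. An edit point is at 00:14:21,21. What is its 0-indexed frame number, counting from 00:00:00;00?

25825

Complete 10-minute blocks: 1, each 17982 frames → 17982.
Remaining 4 whole minutes in the current block: 1800 + 3 × 1798 = 7194 frames.
Within the current minute: 21 × 30 + 21 − 2 = 649 (labels ;00/;01 skipped at this minute). Total = 17982 + 7194 + 649 = 25825.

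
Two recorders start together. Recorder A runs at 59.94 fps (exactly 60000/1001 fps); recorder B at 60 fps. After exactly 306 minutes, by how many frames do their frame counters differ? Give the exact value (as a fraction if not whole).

1101600/1001 frames

306 min = 18360 s.
A emits 60000/1001 × 18360 = 1101600000/1001 frames; B emits 60 × 18360 = 1101600.
Difference = 1101600/1001 frames (≈ 1100.4995); B is ahead of A.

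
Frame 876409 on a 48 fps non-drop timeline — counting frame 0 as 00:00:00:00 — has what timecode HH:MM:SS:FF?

876409 ÷ 48 = 18258 full seconds, remainder 25 frames.
18258 s = 5 h 4 min 18 s.
Timecode: 05:04:18:25.

05:04:18:25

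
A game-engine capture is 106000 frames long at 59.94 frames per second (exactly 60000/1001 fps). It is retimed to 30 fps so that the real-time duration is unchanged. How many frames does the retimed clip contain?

53053 frames

Target frames = source frames × (target rate / source rate) = 106000 × (30)/(60000/1001) = 106000 × 1001/2000 = 53053.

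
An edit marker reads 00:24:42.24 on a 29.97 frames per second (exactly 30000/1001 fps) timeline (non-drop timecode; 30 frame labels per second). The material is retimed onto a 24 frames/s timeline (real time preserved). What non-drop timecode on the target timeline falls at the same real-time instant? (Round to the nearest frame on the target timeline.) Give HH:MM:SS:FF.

Source frame index: (0×3600 + 24×60 + 42) × 30 + 24 = 44484.
Real time: 44484 / (30000/1001) = 3710707/2500 s.
Target frame: (3710707/2500) × (24) = 22264242/625 ≈ 35622.787 → 35623.
At 24 labels/s: frame 35623 → 00:24:44:07.

00:24:44:07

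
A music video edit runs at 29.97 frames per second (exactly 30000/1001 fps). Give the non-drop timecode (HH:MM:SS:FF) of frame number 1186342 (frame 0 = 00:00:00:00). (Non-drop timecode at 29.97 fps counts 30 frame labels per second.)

1186342 ÷ 30 = 39544 full seconds, remainder 22 frames.
39544 s = 10 h 59 min 4 s.
Timecode: 10:59:04:22.

10:59:04:22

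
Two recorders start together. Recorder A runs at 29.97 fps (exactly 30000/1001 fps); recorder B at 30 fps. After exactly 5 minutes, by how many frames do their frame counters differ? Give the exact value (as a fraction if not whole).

9000/1001 frames

5 min = 300 s.
A emits 30000/1001 × 300 = 9000000/1001 frames; B emits 30 × 300 = 9000.
Difference = 9000/1001 frames (≈ 8.9910); B is ahead of A.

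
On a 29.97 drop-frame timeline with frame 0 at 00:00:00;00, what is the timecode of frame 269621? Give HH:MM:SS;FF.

02:29:56;11

Each 10-minute DF block holds 10 × 60 × 30 − 9 × 2 = 17982 frames. 269621 ÷ 17982 → 14 full blocks, remainder 17873.
Within the partial block the first minute is 1800 frames and each further minute 1798, so 9 further minute boundaries passed. Total skipped labels = 18 × 14 + 2 × 9 = 270.
Non-drop label index = 269621 + 270 = 269891; at 30 labels/s that is 02:29:56:11, i.e. DF 02:29:56;11.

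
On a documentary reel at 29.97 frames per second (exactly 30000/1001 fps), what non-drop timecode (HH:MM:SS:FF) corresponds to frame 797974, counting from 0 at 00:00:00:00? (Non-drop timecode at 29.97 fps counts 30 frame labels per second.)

07:23:19:04

797974 ÷ 30 = 26599 full seconds, remainder 4 frames.
26599 s = 7 h 23 min 19 s.
Timecode: 07:23:19:04.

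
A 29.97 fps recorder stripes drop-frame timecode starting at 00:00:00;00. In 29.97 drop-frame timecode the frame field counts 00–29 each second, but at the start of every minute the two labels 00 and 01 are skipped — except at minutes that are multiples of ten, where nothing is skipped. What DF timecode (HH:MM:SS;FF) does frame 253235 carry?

Ten DF minutes hold 17982 frames, so frame 253235 lies in block 14 (frames 251748–269729) with 1487 frames into that block.
The block's first minute is 1800 frames and the rest 1798 each; 1487 frames reaches minute 0, so 14 × 18 + 0 × 2 = 252 labels have been skipped so far.
Adding those back, label number 253235 + 252 = 253487 at 30 labels/s is 8449 s + 17 f = 2 h 20 min 49 s frame 17, i.e. 02:20:49;17.

02:20:49;17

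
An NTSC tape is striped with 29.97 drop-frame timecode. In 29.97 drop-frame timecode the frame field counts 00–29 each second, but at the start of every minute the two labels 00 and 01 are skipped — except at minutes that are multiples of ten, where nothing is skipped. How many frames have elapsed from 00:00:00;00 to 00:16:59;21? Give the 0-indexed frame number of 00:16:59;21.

30561

As if non-drop at 30 labels/s: (0 × 3600 + 16 × 60 + 59) × 30 + 21 = 30591.
Minute boundaries passed: 16; those not divisible by 10: 16 − 1 = 15; dropped labels = 2 × 15 = 30.
Actual frame index = 30591 − 30 = 30561.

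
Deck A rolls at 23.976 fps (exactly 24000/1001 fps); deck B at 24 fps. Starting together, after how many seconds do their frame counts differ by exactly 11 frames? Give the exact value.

11011/24 seconds

The gap grows by |24 − 24000/1001| = 24/1001 frames per second.
Time for a 11-frame gap: 11 ÷ (24/1001) = 11011/24 s.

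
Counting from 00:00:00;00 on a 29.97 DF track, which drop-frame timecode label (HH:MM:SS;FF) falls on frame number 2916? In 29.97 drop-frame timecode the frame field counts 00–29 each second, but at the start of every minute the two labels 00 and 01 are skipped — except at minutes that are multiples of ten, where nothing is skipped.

00:01:37;08

Each 10-minute DF block holds 10 × 60 × 30 − 9 × 2 = 17982 frames. 2916 ÷ 17982 → 0 full blocks, remainder 2916.
Within the partial block the first minute is 1800 frames and each further minute 1798, so 1 further minute boundary passed. Total skipped labels = 18 × 0 + 2 × 1 = 2.
Non-drop label index = 2916 + 2 = 2918; at 30 labels/s that is 00:01:37:08, i.e. DF 00:01:37;08.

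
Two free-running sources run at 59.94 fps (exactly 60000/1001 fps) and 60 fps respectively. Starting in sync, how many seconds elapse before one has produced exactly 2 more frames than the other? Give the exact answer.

1001/30 seconds

The gap grows by |60 − 60000/1001| = 60/1001 frames per second.
Time for a 2-frame gap: 2 ÷ (60/1001) = 1001/30 s.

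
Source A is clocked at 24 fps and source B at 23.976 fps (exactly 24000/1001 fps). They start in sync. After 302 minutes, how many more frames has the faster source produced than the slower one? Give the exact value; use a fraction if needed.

302 min = 18120 s.
A emits 24 × 18120 = 434880 frames; B emits 24000/1001 × 18120 = 434880000/1001.
Difference = 434880/1001 frames (≈ 434.4456); B is behind A.

434880/1001 frames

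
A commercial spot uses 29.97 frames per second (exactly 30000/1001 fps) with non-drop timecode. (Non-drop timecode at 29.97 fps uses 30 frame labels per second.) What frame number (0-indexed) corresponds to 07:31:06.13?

frame 811993

Total seconds to the label: (7 × 3600 + 31 × 60 + 6) = 27066.
Frame index = 27066 × 30 + 13 = 811993.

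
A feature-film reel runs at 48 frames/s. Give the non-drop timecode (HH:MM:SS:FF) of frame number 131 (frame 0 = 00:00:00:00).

131 ÷ 48 = 2 full seconds, remainder 35 frames.
2 s = 0 h 0 min 2 s.
Timecode: 00:00:02:35.

00:00:02:35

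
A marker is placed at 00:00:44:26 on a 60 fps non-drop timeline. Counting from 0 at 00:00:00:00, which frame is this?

Total seconds to the label: (0 × 3600 + 0 × 60 + 44) = 44.
Frame index = 44 × 60 + 26 = 2666.

frame 2666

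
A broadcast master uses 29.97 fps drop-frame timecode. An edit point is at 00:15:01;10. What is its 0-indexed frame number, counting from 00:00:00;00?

27012

Complete 10-minute blocks: 1, each 17982 frames → 17982.
Remaining 5 whole minutes in the current block: 1800 + 4 × 1798 = 8992 frames.
Within the current minute: 1 × 30 + 10 − 2 = 38 (labels ;00/;01 skipped at this minute). Total = 17982 + 8992 + 38 = 27012.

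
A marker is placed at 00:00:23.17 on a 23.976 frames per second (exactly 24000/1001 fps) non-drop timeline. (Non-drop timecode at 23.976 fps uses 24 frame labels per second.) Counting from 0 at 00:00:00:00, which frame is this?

frame 569

Total seconds to the label: (0 × 3600 + 0 × 60 + 23) = 23.
Frame index = 23 × 24 + 17 = 569.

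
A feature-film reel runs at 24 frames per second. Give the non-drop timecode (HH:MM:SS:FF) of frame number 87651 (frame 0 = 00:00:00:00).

87651 ÷ 24 = 3652 full seconds, remainder 3 frames.
3652 s = 1 h 0 min 52 s.
Timecode: 01:00:52:03.

01:00:52:03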